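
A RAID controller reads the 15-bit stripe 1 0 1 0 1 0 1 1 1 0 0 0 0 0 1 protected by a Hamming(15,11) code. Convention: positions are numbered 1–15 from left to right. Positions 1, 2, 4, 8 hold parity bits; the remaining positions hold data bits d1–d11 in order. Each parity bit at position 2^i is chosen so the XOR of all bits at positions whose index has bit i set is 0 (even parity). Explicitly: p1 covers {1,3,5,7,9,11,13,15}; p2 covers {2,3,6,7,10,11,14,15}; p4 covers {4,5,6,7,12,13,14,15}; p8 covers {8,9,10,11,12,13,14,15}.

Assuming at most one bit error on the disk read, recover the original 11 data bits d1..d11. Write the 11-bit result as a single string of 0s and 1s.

s1 (pos 1,3,5,7,9,11,13,15): 1⊕1⊕1⊕1⊕1⊕0⊕0⊕1 = 0
s2 (pos 2,3,6,7,10,11,14,15): 0⊕1⊕0⊕1⊕0⊕0⊕0⊕1 = 1
s4 (pos 4,5,6,7,12,13,14,15): 0⊕1⊕0⊕1⊕0⊕0⊕0⊕1 = 1
s8 (pos 8,9,10,11,12,13,14,15): 1⊕1⊕0⊕0⊕0⊕0⊕0⊕1 = 1
Syndrome s8…s1 = 1110 → error at position 14.
Flip position 14: 101010111000001 → 101010111000011
Read data bits from positions 3,5,6,7,9,10,11,12,13,14,15: 11011000011

11011000011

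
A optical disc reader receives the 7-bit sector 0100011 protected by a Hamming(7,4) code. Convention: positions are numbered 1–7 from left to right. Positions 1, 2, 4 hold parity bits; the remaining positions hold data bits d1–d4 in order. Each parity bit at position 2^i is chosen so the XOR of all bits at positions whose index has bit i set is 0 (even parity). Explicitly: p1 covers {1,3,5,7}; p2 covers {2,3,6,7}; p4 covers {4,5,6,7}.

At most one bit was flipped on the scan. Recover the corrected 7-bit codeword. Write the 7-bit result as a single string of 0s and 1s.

0110011

s1 (pos 1,3,5,7): 0⊕0⊕0⊕1 = 1
s2 (pos 2,3,6,7): 1⊕0⊕1⊕1 = 1
s4 (pos 4,5,6,7): 0⊕0⊕1⊕1 = 0
Syndrome s4…s1 = 011 → error at position 3.
Flip position 3: 0100011 → 0110011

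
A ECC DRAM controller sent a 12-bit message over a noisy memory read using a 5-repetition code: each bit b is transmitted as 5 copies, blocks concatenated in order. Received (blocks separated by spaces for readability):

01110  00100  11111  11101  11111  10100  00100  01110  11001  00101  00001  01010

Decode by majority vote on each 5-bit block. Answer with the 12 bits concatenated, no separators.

101110011000

Block 1 (01110): 3 ones → 1
Block 2 (00100): 1 one → 0
Block 3 (11111): 5 ones → 1
Block 4 (11101): 4 ones → 1
Block 5 (11111): 5 ones → 1
Block 6 (10100): 2 ones → 0
Block 7 (00100): 1 one → 0
Block 8 (01110): 3 ones → 1
Block 9 (11001): 3 ones → 1
Block 10 (00101): 2 ones → 0
Block 11 (00001): 1 one → 0
Block 12 (01010): 2 ones → 0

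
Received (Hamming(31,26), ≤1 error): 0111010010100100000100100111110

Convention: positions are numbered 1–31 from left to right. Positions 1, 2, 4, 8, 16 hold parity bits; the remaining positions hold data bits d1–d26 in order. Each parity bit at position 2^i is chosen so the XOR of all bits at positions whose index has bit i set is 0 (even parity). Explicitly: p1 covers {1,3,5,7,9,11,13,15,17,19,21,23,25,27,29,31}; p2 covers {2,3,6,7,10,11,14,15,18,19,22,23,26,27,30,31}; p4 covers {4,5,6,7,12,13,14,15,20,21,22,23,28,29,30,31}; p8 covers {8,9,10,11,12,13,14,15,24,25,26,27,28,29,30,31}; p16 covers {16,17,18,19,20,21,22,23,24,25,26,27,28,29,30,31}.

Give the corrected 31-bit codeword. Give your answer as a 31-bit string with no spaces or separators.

s1 (pos 1,3,5,7,9,11,13,15,17,19,21,23,25,27,29,31): 0⊕1⊕0⊕0⊕1⊕1⊕0⊕0⊕0⊕0⊕0⊕1⊕0⊕1⊕1⊕0 = 0
s2 (pos 2,3,6,7,10,11,14,15,18,19,22,23,26,27,30,31): 1⊕1⊕1⊕0⊕0⊕1⊕1⊕0⊕0⊕0⊕0⊕1⊕1⊕1⊕1⊕0 = 1
s4 (pos 4,5,6,7,12,13,14,15,20,21,22,23,28,29,30,31): 1⊕0⊕1⊕0⊕0⊕0⊕1⊕0⊕1⊕0⊕0⊕1⊕1⊕1⊕1⊕0 = 0
s8 (pos 8,9,10,11,12,13,14,15,24,25,26,27,28,29,30,31): 0⊕1⊕0⊕1⊕0⊕0⊕1⊕0⊕0⊕0⊕1⊕1⊕1⊕1⊕1⊕0 = 0
s16 (pos 16,17,18,19,20,21,22,23,24,25,26,27,28,29,30,31): 0⊕0⊕0⊕0⊕1⊕0⊕0⊕1⊕0⊕0⊕1⊕1⊕1⊕1⊕1⊕0 = 1
Syndrome s16…s1 = 10010 → error at position 18.
Flip position 18: 0111010010100100000100100111110 → 0111010010100100010100100111110

0111010010100100010100100111110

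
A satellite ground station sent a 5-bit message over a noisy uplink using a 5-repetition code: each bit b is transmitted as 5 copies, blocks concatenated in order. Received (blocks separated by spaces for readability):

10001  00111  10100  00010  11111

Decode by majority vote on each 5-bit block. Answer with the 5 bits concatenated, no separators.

01001

Block 1 (10001): 2 ones → 0
Block 2 (00111): 3 ones → 1
Block 3 (10100): 2 ones → 0
Block 4 (00010): 1 one → 0
Block 5 (11111): 5 ones → 1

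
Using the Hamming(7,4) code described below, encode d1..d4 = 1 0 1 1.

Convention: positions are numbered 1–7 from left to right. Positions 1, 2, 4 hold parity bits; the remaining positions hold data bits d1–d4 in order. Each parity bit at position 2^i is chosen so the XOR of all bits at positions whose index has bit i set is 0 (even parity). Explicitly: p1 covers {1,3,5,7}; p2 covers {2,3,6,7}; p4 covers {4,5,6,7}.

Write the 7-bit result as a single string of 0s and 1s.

Place data at non-parity positions: p1 p2 1 p4 0 1 1
p1 (pos 1,3,5,7): XOR of data positions = 1⊕0⊕1 = 0
p2 (pos 2,3,6,7): XOR of data positions = 1⊕1⊕1 = 1
p4 (pos 4,5,6,7): XOR of data positions = 0⊕1⊕1 = 0
Codeword: 0110011

0110011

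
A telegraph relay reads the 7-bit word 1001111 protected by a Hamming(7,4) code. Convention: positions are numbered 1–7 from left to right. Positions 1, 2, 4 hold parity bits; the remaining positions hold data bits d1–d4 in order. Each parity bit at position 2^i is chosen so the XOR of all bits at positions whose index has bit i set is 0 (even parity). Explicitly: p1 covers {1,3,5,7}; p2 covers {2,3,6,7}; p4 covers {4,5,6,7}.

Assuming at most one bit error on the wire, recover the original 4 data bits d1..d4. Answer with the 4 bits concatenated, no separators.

0111

s1 (pos 1,3,5,7): 1⊕0⊕1⊕1 = 1
s2 (pos 2,3,6,7): 0⊕0⊕1⊕1 = 0
s4 (pos 4,5,6,7): 1⊕1⊕1⊕1 = 0
Syndrome s4…s1 = 001 → error at position 1.
Flip position 1: 1001111 → 0001111
Read data bits from positions 3,5,6,7: 0111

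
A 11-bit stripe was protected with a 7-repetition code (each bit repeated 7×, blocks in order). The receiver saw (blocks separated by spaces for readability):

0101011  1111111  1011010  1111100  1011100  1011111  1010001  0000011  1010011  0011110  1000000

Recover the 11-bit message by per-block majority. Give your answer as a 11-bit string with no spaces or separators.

Block 1 (0101011): 4 ones → 1
Block 2 (1111111): 7 ones → 1
Block 3 (1011010): 4 ones → 1
Block 4 (1111100): 5 ones → 1
Block 5 (1011100): 4 ones → 1
Block 6 (1011111): 6 ones → 1
Block 7 (1010001): 3 ones → 0
Block 8 (0000011): 2 ones → 0
Block 9 (1010011): 4 ones → 1
Block 10 (0011110): 4 ones → 1
Block 11 (1000000): 1 one → 0

11111100110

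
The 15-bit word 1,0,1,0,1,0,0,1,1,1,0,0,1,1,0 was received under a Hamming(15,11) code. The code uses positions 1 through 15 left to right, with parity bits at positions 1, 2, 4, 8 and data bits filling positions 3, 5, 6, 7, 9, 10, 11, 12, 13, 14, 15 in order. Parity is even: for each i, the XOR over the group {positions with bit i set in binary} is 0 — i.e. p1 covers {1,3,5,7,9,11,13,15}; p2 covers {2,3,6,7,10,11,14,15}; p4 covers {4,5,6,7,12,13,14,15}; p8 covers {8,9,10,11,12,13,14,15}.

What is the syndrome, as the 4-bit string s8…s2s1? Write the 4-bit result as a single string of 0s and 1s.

s1 (pos 1,3,5,7,9,11,13,15): 1⊕1⊕1⊕0⊕1⊕0⊕1⊕0 = 1
s2 (pos 2,3,6,7,10,11,14,15): 0⊕1⊕0⊕0⊕1⊕0⊕1⊕0 = 1
s4 (pos 4,5,6,7,12,13,14,15): 0⊕1⊕0⊕0⊕0⊕1⊕1⊕0 = 1
s8 (pos 8,9,10,11,12,13,14,15): 1⊕1⊕1⊕0⊕0⊕1⊕1⊕0 = 1
Syndrome s8…s1 = 1111 → error at position 15.

1111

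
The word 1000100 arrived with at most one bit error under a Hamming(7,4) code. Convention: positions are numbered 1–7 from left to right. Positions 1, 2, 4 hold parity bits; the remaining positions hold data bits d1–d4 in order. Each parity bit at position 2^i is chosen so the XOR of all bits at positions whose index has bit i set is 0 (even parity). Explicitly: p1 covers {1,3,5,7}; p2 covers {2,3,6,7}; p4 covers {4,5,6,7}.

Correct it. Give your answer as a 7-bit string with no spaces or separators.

1001100

s1 (pos 1,3,5,7): 1⊕0⊕1⊕0 = 0
s2 (pos 2,3,6,7): 0⊕0⊕0⊕0 = 0
s4 (pos 4,5,6,7): 0⊕1⊕0⊕0 = 1
Syndrome s4…s1 = 100 → error at position 4.
Flip position 4: 1000100 → 1001100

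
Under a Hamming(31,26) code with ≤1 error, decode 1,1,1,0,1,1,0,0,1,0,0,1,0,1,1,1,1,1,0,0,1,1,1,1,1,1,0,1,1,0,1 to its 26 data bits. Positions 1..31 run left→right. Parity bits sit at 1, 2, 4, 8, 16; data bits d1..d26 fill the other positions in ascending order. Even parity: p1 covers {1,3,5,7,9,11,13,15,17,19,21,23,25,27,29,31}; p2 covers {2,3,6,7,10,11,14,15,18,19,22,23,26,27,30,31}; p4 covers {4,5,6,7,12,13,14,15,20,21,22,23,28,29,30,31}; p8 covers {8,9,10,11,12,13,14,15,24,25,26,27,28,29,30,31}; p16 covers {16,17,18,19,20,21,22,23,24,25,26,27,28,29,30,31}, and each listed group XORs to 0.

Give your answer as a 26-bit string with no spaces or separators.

10101001011110011111101101

s1 (pos 1,3,5,7,9,11,13,15,17,19,21,23,25,27,29,31): 1⊕1⊕1⊕0⊕1⊕0⊕0⊕1⊕1⊕0⊕1⊕1⊕1⊕0⊕1⊕1 = 1
s2 (pos 2,3,6,7,10,11,14,15,18,19,22,23,26,27,30,31): 1⊕1⊕1⊕0⊕0⊕0⊕1⊕1⊕1⊕0⊕1⊕1⊕1⊕0⊕0⊕1 = 0
s4 (pos 4,5,6,7,12,13,14,15,20,21,22,23,28,29,30,31): 0⊕1⊕1⊕0⊕1⊕0⊕1⊕1⊕0⊕1⊕1⊕1⊕1⊕1⊕0⊕1 = 1
s8 (pos 8,9,10,11,12,13,14,15,24,25,26,27,28,29,30,31): 0⊕1⊕0⊕0⊕1⊕0⊕1⊕1⊕1⊕1⊕1⊕0⊕1⊕1⊕0⊕1 = 0
s16 (pos 16,17,18,19,20,21,22,23,24,25,26,27,28,29,30,31): 1⊕1⊕1⊕0⊕0⊕1⊕1⊕1⊕1⊕1⊕1⊕0⊕1⊕1⊕0⊕1 = 0
Syndrome s16…s1 = 00101 → error at position 5.
Flip position 5: 1110110010010111110011111101101 → 1110010010010111110011111101101
Read data bits from positions 3,5,6,7,9,10,11,12,13,14,15,17,18,19,20,21,22,23,24,25,26,27,28,29,30,31: 10101001011110011111101101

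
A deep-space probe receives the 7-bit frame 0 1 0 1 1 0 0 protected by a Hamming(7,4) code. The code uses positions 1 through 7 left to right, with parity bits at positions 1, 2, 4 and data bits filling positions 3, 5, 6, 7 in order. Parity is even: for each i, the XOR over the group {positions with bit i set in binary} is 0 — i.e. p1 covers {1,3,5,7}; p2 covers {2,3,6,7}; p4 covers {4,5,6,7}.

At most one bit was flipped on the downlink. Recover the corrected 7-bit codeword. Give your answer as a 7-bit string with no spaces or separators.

0111100

s1 (pos 1,3,5,7): 0⊕0⊕1⊕0 = 1
s2 (pos 2,3,6,7): 1⊕0⊕0⊕0 = 1
s4 (pos 4,5,6,7): 1⊕1⊕0⊕0 = 0
Syndrome s4…s1 = 011 → error at position 3.
Flip position 3: 0101100 → 0111100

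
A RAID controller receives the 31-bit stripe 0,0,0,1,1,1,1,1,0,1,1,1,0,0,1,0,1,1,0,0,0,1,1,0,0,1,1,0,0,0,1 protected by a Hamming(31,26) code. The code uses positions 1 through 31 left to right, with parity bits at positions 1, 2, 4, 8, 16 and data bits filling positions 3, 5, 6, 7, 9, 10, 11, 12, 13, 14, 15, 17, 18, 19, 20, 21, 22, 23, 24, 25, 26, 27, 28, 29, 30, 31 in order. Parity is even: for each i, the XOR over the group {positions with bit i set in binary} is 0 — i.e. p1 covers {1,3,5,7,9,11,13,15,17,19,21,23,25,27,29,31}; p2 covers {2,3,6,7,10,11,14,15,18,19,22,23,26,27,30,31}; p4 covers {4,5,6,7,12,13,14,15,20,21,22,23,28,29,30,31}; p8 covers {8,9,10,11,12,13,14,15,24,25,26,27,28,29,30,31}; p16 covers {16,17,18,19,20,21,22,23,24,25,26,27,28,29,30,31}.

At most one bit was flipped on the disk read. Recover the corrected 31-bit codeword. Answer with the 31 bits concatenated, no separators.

s1 (pos 1,3,5,7,9,11,13,15,17,19,21,23,25,27,29,31): 0⊕0⊕1⊕1⊕0⊕1⊕0⊕1⊕1⊕0⊕0⊕1⊕0⊕1⊕0⊕1 = 0
s2 (pos 2,3,6,7,10,11,14,15,18,19,22,23,26,27,30,31): 0⊕0⊕1⊕1⊕1⊕1⊕0⊕1⊕1⊕0⊕1⊕1⊕1⊕1⊕0⊕1 = 1
s4 (pos 4,5,6,7,12,13,14,15,20,21,22,23,28,29,30,31): 1⊕1⊕1⊕1⊕1⊕0⊕0⊕1⊕0⊕0⊕1⊕1⊕0⊕0⊕0⊕1 = 1
s8 (pos 8,9,10,11,12,13,14,15,24,25,26,27,28,29,30,31): 1⊕0⊕1⊕1⊕1⊕0⊕0⊕1⊕0⊕0⊕1⊕1⊕0⊕0⊕0⊕1 = 0
s16 (pos 16,17,18,19,20,21,22,23,24,25,26,27,28,29,30,31): 0⊕1⊕1⊕0⊕0⊕0⊕1⊕1⊕0⊕0⊕1⊕1⊕0⊕0⊕0⊕1 = 1
Syndrome s16…s1 = 10110 → error at position 22.
Flip position 22: 0001111101110010110001100110001 → 0001111101110010110000100110001

0001111101110010110000100110001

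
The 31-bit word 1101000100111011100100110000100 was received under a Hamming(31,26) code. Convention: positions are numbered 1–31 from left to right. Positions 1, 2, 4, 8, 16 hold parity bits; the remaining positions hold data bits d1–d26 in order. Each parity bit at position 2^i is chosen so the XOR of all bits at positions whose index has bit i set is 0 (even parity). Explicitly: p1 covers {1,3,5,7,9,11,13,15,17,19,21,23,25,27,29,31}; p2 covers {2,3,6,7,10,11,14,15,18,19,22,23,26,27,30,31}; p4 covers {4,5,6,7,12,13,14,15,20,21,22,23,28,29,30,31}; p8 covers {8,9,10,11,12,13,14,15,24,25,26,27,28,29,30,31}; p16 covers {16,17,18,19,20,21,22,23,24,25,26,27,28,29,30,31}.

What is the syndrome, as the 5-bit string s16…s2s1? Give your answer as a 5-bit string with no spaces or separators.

01101

s1 (pos 1,3,5,7,9,11,13,15,17,19,21,23,25,27,29,31): 1⊕0⊕0⊕0⊕0⊕1⊕1⊕1⊕1⊕0⊕0⊕1⊕0⊕0⊕1⊕0 = 1
s2 (pos 2,3,6,7,10,11,14,15,18,19,22,23,26,27,30,31): 1⊕0⊕0⊕0⊕0⊕1⊕0⊕1⊕0⊕0⊕0⊕1⊕0⊕0⊕0⊕0 = 0
s4 (pos 4,5,6,7,12,13,14,15,20,21,22,23,28,29,30,31): 1⊕0⊕0⊕0⊕1⊕1⊕0⊕1⊕1⊕0⊕0⊕1⊕0⊕1⊕0⊕0 = 1
s8 (pos 8,9,10,11,12,13,14,15,24,25,26,27,28,29,30,31): 1⊕0⊕0⊕1⊕1⊕1⊕0⊕1⊕1⊕0⊕0⊕0⊕0⊕1⊕0⊕0 = 1
s16 (pos 16,17,18,19,20,21,22,23,24,25,26,27,28,29,30,31): 1⊕1⊕0⊕0⊕1⊕0⊕0⊕1⊕1⊕0⊕0⊕0⊕0⊕1⊕0⊕0 = 0
Syndrome s16…s1 = 01101 → error at position 13.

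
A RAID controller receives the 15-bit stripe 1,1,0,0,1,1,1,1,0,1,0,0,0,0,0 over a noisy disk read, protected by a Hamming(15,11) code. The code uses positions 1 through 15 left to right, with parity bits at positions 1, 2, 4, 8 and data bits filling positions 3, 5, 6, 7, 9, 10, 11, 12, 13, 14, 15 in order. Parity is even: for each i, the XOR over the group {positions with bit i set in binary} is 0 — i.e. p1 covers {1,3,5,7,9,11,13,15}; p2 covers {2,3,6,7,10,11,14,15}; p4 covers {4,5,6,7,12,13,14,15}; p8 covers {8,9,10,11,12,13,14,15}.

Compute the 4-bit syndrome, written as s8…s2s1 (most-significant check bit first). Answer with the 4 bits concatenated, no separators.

0101

s1 (pos 1,3,5,7,9,11,13,15): 1⊕0⊕1⊕1⊕0⊕0⊕0⊕0 = 1
s2 (pos 2,3,6,7,10,11,14,15): 1⊕0⊕1⊕1⊕1⊕0⊕0⊕0 = 0
s4 (pos 4,5,6,7,12,13,14,15): 0⊕1⊕1⊕1⊕0⊕0⊕0⊕0 = 1
s8 (pos 8,9,10,11,12,13,14,15): 1⊕0⊕1⊕0⊕0⊕0⊕0⊕0 = 0
Syndrome s8…s1 = 0101 → error at position 5.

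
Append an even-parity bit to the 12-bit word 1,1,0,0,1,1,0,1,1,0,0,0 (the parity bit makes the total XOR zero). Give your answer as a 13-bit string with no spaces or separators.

XOR of the 12 data bits: 1⊕1⊕0⊕0⊕1⊕1⊕0⊕1⊕1⊕0⊕0⊕0 = 0
Parity bit = 0 (so all 13 bits XOR to 0).

1100110110000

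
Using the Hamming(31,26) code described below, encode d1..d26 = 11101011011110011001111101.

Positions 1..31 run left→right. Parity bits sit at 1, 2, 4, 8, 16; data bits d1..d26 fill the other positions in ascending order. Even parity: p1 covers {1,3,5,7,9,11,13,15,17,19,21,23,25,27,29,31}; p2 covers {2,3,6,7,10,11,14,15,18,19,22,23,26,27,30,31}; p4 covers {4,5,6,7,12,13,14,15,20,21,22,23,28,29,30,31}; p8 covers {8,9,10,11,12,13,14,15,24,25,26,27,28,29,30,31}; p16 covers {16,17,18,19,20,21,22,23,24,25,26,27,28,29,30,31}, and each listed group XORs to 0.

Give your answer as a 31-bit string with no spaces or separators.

Place data at non-parity positions: p1 p2 1 p4 1 1 0 p8 1 0 1 1 0 1 1 p16 1 1 0 0 1 1 0 0 1 1 1 1 1 0 1
p1 (pos 1,3,5,7,9,11,13,15,17,19,21,23,25,27,29,31): XOR of data positions = 1⊕1⊕0⊕1⊕1⊕0⊕1⊕1⊕0⊕1⊕0⊕1⊕1⊕1⊕1 = 1
p2 (pos 2,3,6,7,10,11,14,15,18,19,22,23,26,27,30,31): XOR of data positions = 1⊕1⊕0⊕0⊕1⊕1⊕1⊕1⊕0⊕1⊕0⊕1⊕1⊕0⊕1 = 0
p4 (pos 4,5,6,7,12,13,14,15,20,21,22,23,28,29,30,31): XOR of data positions = 1⊕1⊕0⊕1⊕0⊕1⊕1⊕0⊕1⊕1⊕0⊕1⊕1⊕0⊕1 = 0
p8 (pos 8,9,10,11,12,13,14,15,24,25,26,27,28,29,30,31): XOR of data positions = 1⊕0⊕1⊕1⊕0⊕1⊕1⊕0⊕1⊕1⊕1⊕1⊕1⊕0⊕1 = 1
p16 (pos 16,17,18,19,20,21,22,23,24,25,26,27,28,29,30,31): XOR of data positions = 1⊕1⊕0⊕0⊕1⊕1⊕0⊕0⊕1⊕1⊕1⊕1⊕1⊕0⊕1 = 0
Codeword: 1010110110110110110011001111101

1010110110110110110011001111101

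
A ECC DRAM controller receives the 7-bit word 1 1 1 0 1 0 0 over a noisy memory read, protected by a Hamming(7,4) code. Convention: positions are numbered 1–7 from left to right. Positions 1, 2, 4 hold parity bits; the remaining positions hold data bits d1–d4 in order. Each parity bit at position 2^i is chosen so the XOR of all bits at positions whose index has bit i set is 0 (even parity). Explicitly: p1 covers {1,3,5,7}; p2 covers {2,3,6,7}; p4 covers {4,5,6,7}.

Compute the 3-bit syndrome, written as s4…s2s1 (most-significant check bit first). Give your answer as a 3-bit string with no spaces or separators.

101

s1 (pos 1,3,5,7): 1⊕1⊕1⊕0 = 1
s2 (pos 2,3,6,7): 1⊕1⊕0⊕0 = 0
s4 (pos 4,5,6,7): 0⊕1⊕0⊕0 = 1
Syndrome s4…s1 = 101 → error at position 5.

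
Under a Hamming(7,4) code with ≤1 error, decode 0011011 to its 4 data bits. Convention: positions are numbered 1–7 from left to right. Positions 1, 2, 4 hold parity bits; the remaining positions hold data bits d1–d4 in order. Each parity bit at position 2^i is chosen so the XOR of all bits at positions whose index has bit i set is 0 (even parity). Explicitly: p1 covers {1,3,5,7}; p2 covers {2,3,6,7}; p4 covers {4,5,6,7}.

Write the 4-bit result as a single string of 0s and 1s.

s1 (pos 1,3,5,7): 0⊕1⊕0⊕1 = 0
s2 (pos 2,3,6,7): 0⊕1⊕1⊕1 = 1
s4 (pos 4,5,6,7): 1⊕0⊕1⊕1 = 1
Syndrome s4…s1 = 110 → error at position 6.
Flip position 6: 0011011 → 0011001
Read data bits from positions 3,5,6,7: 1001

1001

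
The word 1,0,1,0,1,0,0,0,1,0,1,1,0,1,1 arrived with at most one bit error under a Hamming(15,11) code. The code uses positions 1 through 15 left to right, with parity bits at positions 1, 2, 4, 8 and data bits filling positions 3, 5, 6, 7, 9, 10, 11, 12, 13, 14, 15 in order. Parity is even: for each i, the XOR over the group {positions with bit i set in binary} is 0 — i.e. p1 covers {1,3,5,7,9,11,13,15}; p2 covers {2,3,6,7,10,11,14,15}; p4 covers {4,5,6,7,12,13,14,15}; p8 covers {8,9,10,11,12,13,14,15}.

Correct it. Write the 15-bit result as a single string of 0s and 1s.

s1 (pos 1,3,5,7,9,11,13,15): 1⊕1⊕1⊕0⊕1⊕1⊕0⊕1 = 0
s2 (pos 2,3,6,7,10,11,14,15): 0⊕1⊕0⊕0⊕0⊕1⊕1⊕1 = 0
s4 (pos 4,5,6,7,12,13,14,15): 0⊕1⊕0⊕0⊕1⊕0⊕1⊕1 = 0
s8 (pos 8,9,10,11,12,13,14,15): 0⊕1⊕0⊕1⊕1⊕0⊕1⊕1 = 1
Syndrome s8…s1 = 1000 → error at position 8.
Flip position 8: 101010001011011 → 101010011011011

101010011011011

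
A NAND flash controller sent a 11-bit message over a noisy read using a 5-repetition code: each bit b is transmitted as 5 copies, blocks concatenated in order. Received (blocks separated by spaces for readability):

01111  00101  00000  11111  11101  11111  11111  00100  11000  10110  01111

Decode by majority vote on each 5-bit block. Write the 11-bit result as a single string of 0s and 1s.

10011110011

Block 1 (01111): 4 ones → 1
Block 2 (00101): 2 ones → 0
Block 3 (00000): 0 ones → 0
Block 4 (11111): 5 ones → 1
Block 5 (11101): 4 ones → 1
Block 6 (11111): 5 ones → 1
Block 7 (11111): 5 ones → 1
Block 8 (00100): 1 one → 0
Block 9 (11000): 2 ones → 0
Block 10 (10110): 3 ones → 1
Block 11 (01111): 4 ones → 1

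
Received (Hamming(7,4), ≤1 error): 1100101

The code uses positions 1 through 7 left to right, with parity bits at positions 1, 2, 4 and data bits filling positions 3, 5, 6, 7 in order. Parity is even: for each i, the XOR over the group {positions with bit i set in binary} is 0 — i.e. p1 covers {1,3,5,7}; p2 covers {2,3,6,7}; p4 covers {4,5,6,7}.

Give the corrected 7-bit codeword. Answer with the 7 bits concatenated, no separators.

s1 (pos 1,3,5,7): 1⊕0⊕1⊕1 = 1
s2 (pos 2,3,6,7): 1⊕0⊕0⊕1 = 0
s4 (pos 4,5,6,7): 0⊕1⊕0⊕1 = 0
Syndrome s4…s1 = 001 → error at position 1.
Flip position 1: 1100101 → 0100101

0100101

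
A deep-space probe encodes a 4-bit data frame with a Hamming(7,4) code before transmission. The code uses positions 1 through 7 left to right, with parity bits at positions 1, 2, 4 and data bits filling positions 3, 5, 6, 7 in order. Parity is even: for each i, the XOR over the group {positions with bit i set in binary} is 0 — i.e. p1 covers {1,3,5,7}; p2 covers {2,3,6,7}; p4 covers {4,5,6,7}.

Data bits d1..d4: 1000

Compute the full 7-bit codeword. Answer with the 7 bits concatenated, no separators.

Place data at non-parity positions: p1 p2 1 p4 0 0 0
p1 (pos 1,3,5,7): XOR of data positions = 1⊕0⊕0 = 1
p2 (pos 2,3,6,7): XOR of data positions = 1⊕0⊕0 = 1
p4 (pos 4,5,6,7): XOR of data positions = 0⊕0⊕0 = 0
Codeword: 1110000

1110000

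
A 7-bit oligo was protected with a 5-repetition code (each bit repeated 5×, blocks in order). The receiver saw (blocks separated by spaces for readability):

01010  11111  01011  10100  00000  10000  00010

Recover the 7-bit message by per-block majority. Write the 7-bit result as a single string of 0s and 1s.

Block 1 (01010): 2 ones → 0
Block 2 (11111): 5 ones → 1
Block 3 (01011): 3 ones → 1
Block 4 (10100): 2 ones → 0
Block 5 (00000): 0 ones → 0
Block 6 (10000): 1 one → 0
Block 7 (00010): 1 one → 0

0110000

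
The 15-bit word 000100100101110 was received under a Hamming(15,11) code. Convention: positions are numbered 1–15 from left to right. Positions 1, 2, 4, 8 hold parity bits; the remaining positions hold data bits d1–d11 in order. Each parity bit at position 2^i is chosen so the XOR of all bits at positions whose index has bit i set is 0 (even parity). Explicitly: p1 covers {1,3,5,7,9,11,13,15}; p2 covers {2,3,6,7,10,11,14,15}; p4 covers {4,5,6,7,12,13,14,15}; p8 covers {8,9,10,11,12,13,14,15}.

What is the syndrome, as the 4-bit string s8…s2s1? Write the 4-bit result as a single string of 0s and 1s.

0110

s1 (pos 1,3,5,7,9,11,13,15): 0⊕0⊕0⊕1⊕0⊕0⊕1⊕0 = 0
s2 (pos 2,3,6,7,10,11,14,15): 0⊕0⊕0⊕1⊕1⊕0⊕1⊕0 = 1
s4 (pos 4,5,6,7,12,13,14,15): 1⊕0⊕0⊕1⊕1⊕1⊕1⊕0 = 1
s8 (pos 8,9,10,11,12,13,14,15): 0⊕0⊕1⊕0⊕1⊕1⊕1⊕0 = 0
Syndrome s8…s1 = 0110 → error at position 6.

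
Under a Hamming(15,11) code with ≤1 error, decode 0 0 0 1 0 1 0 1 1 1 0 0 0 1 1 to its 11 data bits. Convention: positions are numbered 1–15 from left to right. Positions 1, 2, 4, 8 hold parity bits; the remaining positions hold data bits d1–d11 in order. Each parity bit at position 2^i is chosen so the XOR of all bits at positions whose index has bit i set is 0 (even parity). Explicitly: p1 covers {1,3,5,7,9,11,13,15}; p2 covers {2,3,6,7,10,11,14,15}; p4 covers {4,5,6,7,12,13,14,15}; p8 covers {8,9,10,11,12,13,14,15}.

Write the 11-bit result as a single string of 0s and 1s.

s1 (pos 1,3,5,7,9,11,13,15): 0⊕0⊕0⊕0⊕1⊕0⊕0⊕1 = 0
s2 (pos 2,3,6,7,10,11,14,15): 0⊕0⊕1⊕0⊕1⊕0⊕1⊕1 = 0
s4 (pos 4,5,6,7,12,13,14,15): 1⊕0⊕1⊕0⊕0⊕0⊕1⊕1 = 0
s8 (pos 8,9,10,11,12,13,14,15): 1⊕1⊕1⊕0⊕0⊕0⊕1⊕1 = 1
Syndrome s8…s1 = 1000 → error at position 8.
Flip position 8: 000101011100011 → 000101001100011
Read data bits from positions 3,5,6,7,9,10,11,12,13,14,15: 00101100011

00101100011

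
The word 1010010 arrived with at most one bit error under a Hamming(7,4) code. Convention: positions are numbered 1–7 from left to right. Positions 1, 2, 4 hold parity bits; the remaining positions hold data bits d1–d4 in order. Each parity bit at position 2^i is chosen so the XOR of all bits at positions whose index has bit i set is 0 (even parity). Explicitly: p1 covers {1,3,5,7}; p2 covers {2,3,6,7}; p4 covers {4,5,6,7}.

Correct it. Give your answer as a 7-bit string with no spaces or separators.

1011010

s1 (pos 1,3,5,7): 1⊕1⊕0⊕0 = 0
s2 (pos 2,3,6,7): 0⊕1⊕1⊕0 = 0
s4 (pos 4,5,6,7): 0⊕0⊕1⊕0 = 1
Syndrome s4…s1 = 100 → error at position 4.
Flip position 4: 1010010 → 1011010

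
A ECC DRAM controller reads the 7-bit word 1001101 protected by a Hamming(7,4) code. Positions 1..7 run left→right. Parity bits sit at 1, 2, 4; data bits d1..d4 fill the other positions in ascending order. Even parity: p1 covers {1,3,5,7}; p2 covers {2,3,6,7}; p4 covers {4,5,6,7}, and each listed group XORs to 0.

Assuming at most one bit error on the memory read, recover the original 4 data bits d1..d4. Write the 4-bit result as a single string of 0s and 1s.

s1 (pos 1,3,5,7): 1⊕0⊕1⊕1 = 1
s2 (pos 2,3,6,7): 0⊕0⊕0⊕1 = 1
s4 (pos 4,5,6,7): 1⊕1⊕0⊕1 = 1
Syndrome s4…s1 = 111 → error at position 7.
Flip position 7: 1001101 → 1001100
Read data bits from positions 3,5,6,7: 0100

0100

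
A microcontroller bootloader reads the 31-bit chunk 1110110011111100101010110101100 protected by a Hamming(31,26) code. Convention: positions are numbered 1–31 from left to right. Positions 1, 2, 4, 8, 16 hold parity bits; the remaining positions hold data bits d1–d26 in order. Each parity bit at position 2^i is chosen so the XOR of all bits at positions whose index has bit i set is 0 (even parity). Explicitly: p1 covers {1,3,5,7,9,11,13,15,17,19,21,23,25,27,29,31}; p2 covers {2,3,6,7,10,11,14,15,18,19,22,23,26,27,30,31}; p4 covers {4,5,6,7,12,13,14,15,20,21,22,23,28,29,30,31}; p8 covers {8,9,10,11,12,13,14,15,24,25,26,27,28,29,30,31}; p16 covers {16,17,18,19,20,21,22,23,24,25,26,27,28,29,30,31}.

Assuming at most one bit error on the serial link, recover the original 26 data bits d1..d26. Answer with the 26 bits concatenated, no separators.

s1 (pos 1,3,5,7,9,11,13,15,17,19,21,23,25,27,29,31): 1⊕1⊕1⊕0⊕1⊕1⊕1⊕0⊕1⊕1⊕1⊕1⊕0⊕0⊕1⊕0 = 1
s2 (pos 2,3,6,7,10,11,14,15,18,19,22,23,26,27,30,31): 1⊕1⊕1⊕0⊕1⊕1⊕1⊕0⊕0⊕1⊕0⊕1⊕1⊕0⊕0⊕0 = 1
s4 (pos 4,5,6,7,12,13,14,15,20,21,22,23,28,29,30,31): 0⊕1⊕1⊕0⊕1⊕1⊕1⊕0⊕0⊕1⊕0⊕1⊕1⊕1⊕0⊕0 = 1
s8 (pos 8,9,10,11,12,13,14,15,24,25,26,27,28,29,30,31): 0⊕1⊕1⊕1⊕1⊕1⊕1⊕0⊕1⊕0⊕1⊕0⊕1⊕1⊕0⊕0 = 0
s16 (pos 16,17,18,19,20,21,22,23,24,25,26,27,28,29,30,31): 0⊕1⊕0⊕1⊕0⊕1⊕0⊕1⊕1⊕0⊕1⊕0⊕1⊕1⊕0⊕0 = 0
Syndrome s16…s1 = 00111 → error at position 7.
Flip position 7: 1110110011111100101010110101100 → 1110111011111100101010110101100
Read data bits from positions 3,5,6,7,9,10,11,12,13,14,15,17,18,19,20,21,22,23,24,25,26,27,28,29,30,31: 11111111110101010110101100

11111111110101010110101100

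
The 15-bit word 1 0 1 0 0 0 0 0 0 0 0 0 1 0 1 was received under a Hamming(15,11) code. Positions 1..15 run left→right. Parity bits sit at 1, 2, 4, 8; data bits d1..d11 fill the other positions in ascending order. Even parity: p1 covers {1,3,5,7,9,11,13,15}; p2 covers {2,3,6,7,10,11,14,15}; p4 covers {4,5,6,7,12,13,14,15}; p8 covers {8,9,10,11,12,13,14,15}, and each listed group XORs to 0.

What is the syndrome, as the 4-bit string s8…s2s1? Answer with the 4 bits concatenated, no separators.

0000

s1 (pos 1,3,5,7,9,11,13,15): 1⊕1⊕0⊕0⊕0⊕0⊕1⊕1 = 0
s2 (pos 2,3,6,7,10,11,14,15): 0⊕1⊕0⊕0⊕0⊕0⊕0⊕1 = 0
s4 (pos 4,5,6,7,12,13,14,15): 0⊕0⊕0⊕0⊕0⊕1⊕0⊕1 = 0
s8 (pos 8,9,10,11,12,13,14,15): 0⊕0⊕0⊕0⊕0⊕1⊕0⊕1 = 0
Syndrome s8…s1 = 0000 → no error.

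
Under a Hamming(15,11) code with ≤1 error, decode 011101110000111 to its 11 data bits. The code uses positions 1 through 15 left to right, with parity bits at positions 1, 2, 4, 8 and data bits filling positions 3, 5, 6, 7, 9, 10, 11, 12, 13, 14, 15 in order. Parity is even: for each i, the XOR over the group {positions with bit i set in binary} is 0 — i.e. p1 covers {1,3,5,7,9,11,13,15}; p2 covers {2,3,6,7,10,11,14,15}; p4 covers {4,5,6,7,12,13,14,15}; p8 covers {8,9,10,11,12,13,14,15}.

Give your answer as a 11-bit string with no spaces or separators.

s1 (pos 1,3,5,7,9,11,13,15): 0⊕1⊕0⊕1⊕0⊕0⊕1⊕1 = 0
s2 (pos 2,3,6,7,10,11,14,15): 1⊕1⊕1⊕1⊕0⊕0⊕1⊕1 = 0
s4 (pos 4,5,6,7,12,13,14,15): 1⊕0⊕1⊕1⊕0⊕1⊕1⊕1 = 0
s8 (pos 8,9,10,11,12,13,14,15): 1⊕0⊕0⊕0⊕0⊕1⊕1⊕1 = 0
Syndrome s8…s1 = 0000 → no error.
Read data bits from positions 3,5,6,7,9,10,11,12,13,14,15: 10110000111

10110000111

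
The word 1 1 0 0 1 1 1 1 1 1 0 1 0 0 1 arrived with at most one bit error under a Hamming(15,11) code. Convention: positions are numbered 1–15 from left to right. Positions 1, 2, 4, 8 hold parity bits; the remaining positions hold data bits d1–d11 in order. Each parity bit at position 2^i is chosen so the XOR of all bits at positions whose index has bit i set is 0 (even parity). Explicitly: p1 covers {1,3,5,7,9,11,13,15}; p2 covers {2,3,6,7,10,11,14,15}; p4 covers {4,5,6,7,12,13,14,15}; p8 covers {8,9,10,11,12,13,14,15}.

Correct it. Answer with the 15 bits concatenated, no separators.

110011111101000

s1 (pos 1,3,5,7,9,11,13,15): 1⊕0⊕1⊕1⊕1⊕0⊕0⊕1 = 1
s2 (pos 2,3,6,7,10,11,14,15): 1⊕0⊕1⊕1⊕1⊕0⊕0⊕1 = 1
s4 (pos 4,5,6,7,12,13,14,15): 0⊕1⊕1⊕1⊕1⊕0⊕0⊕1 = 1
s8 (pos 8,9,10,11,12,13,14,15): 1⊕1⊕1⊕0⊕1⊕0⊕0⊕1 = 1
Syndrome s8…s1 = 1111 → error at position 15.
Flip position 15: 110011111101001 → 110011111101000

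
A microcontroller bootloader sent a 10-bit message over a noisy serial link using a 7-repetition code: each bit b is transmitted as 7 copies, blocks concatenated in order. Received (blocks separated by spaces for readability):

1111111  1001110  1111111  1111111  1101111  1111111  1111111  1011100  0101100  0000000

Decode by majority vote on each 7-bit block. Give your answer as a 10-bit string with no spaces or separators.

1111111100

Block 1 (1111111): 7 ones → 1
Block 2 (1001110): 4 ones → 1
Block 3 (1111111): 7 ones → 1
Block 4 (1111111): 7 ones → 1
Block 5 (1101111): 6 ones → 1
Block 6 (1111111): 7 ones → 1
Block 7 (1111111): 7 ones → 1
Block 8 (1011100): 4 ones → 1
Block 9 (0101100): 3 ones → 0
Block 10 (0000000): 0 ones → 0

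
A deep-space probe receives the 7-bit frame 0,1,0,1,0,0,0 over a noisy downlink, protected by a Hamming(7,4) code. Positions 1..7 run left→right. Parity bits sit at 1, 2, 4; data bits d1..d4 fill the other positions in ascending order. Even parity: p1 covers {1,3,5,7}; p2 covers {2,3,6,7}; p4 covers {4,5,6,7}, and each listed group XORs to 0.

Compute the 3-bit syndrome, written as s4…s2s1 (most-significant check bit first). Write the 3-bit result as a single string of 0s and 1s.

110

s1 (pos 1,3,5,7): 0⊕0⊕0⊕0 = 0
s2 (pos 2,3,6,7): 1⊕0⊕0⊕0 = 1
s4 (pos 4,5,6,7): 1⊕0⊕0⊕0 = 1
Syndrome s4…s1 = 110 → error at position 6.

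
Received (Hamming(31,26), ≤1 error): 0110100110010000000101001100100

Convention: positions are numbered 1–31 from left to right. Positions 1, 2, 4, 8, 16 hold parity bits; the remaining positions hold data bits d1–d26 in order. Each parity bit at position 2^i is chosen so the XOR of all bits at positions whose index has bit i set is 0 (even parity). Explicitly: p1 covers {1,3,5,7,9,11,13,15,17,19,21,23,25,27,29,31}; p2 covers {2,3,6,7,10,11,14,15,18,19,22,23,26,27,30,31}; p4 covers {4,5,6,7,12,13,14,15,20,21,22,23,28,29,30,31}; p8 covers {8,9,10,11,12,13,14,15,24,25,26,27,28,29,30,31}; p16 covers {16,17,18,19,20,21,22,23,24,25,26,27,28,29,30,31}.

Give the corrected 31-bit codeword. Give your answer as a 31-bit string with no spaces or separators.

0110100110010000000111001100100

s1 (pos 1,3,5,7,9,11,13,15,17,19,21,23,25,27,29,31): 0⊕1⊕1⊕0⊕1⊕0⊕0⊕0⊕0⊕0⊕0⊕0⊕1⊕0⊕1⊕0 = 1
s2 (pos 2,3,6,7,10,11,14,15,18,19,22,23,26,27,30,31): 1⊕1⊕0⊕0⊕0⊕0⊕0⊕0⊕0⊕0⊕1⊕0⊕1⊕0⊕0⊕0 = 0
s4 (pos 4,5,6,7,12,13,14,15,20,21,22,23,28,29,30,31): 0⊕1⊕0⊕0⊕1⊕0⊕0⊕0⊕1⊕0⊕1⊕0⊕0⊕1⊕0⊕0 = 1
s8 (pos 8,9,10,11,12,13,14,15,24,25,26,27,28,29,30,31): 1⊕1⊕0⊕0⊕1⊕0⊕0⊕0⊕0⊕1⊕1⊕0⊕0⊕1⊕0⊕0 = 0
s16 (pos 16,17,18,19,20,21,22,23,24,25,26,27,28,29,30,31): 0⊕0⊕0⊕0⊕1⊕0⊕1⊕0⊕0⊕1⊕1⊕0⊕0⊕1⊕0⊕0 = 1
Syndrome s16…s1 = 10101 → error at position 21.
Flip position 21: 0110100110010000000101001100100 → 0110100110010000000111001100100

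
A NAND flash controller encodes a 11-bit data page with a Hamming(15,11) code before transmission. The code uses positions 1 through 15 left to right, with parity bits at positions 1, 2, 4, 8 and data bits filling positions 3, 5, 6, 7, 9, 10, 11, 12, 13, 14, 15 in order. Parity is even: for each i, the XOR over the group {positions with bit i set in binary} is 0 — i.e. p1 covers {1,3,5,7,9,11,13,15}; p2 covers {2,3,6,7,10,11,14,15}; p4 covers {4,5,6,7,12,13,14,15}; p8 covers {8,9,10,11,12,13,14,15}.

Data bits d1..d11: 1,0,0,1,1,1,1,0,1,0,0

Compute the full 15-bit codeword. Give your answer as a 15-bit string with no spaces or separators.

Place data at non-parity positions: p1 p2 1 p4 0 0 1 p8 1 1 1 0 1 0 0
p1 (pos 1,3,5,7,9,11,13,15): XOR of data positions = 1⊕0⊕1⊕1⊕1⊕1⊕0 = 1
p2 (pos 2,3,6,7,10,11,14,15): XOR of data positions = 1⊕0⊕1⊕1⊕1⊕0⊕0 = 0
p4 (pos 4,5,6,7,12,13,14,15): XOR of data positions = 0⊕0⊕1⊕0⊕1⊕0⊕0 = 0
p8 (pos 8,9,10,11,12,13,14,15): XOR of data positions = 1⊕1⊕1⊕0⊕1⊕0⊕0 = 0
Codeword: 101000101110100

101000101110100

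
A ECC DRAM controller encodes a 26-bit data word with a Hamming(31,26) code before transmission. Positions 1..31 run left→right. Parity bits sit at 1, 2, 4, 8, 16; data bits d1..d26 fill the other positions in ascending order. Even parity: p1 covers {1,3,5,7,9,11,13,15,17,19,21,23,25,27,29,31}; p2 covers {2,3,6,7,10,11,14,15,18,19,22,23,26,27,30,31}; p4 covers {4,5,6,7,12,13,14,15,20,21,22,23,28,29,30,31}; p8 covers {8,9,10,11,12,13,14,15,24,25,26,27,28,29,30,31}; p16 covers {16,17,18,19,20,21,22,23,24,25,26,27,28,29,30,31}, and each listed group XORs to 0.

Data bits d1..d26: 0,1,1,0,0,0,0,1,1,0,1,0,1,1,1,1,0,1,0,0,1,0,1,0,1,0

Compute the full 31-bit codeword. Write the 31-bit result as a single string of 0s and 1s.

Place data at non-parity positions: p1 p2 0 p4 1 1 0 p8 0 0 0 1 1 0 1 p16 0 1 1 1 1 0 1 0 0 1 0 1 0 1 0
p1 (pos 1,3,5,7,9,11,13,15,17,19,21,23,25,27,29,31): XOR of data positions = 0⊕1⊕0⊕0⊕0⊕1⊕1⊕0⊕1⊕1⊕1⊕0⊕0⊕0⊕0 = 0
p2 (pos 2,3,6,7,10,11,14,15,18,19,22,23,26,27,30,31): XOR of data positions = 0⊕1⊕0⊕0⊕0⊕0⊕1⊕1⊕1⊕0⊕1⊕1⊕0⊕1⊕0 = 1
p4 (pos 4,5,6,7,12,13,14,15,20,21,22,23,28,29,30,31): XOR of data positions = 1⊕1⊕0⊕1⊕1⊕0⊕1⊕1⊕1⊕0⊕1⊕1⊕0⊕1⊕0 = 0
p8 (pos 8,9,10,11,12,13,14,15,24,25,26,27,28,29,30,31): XOR of data positions = 0⊕0⊕0⊕1⊕1⊕0⊕1⊕0⊕0⊕1⊕0⊕1⊕0⊕1⊕0 = 0
p16 (pos 16,17,18,19,20,21,22,23,24,25,26,27,28,29,30,31): XOR of data positions = 0⊕1⊕1⊕1⊕1⊕0⊕1⊕0⊕0⊕1⊕0⊕1⊕0⊕1⊕0 = 0
Codeword: 0100110000011010011110100101010

0100110000011010011110100101010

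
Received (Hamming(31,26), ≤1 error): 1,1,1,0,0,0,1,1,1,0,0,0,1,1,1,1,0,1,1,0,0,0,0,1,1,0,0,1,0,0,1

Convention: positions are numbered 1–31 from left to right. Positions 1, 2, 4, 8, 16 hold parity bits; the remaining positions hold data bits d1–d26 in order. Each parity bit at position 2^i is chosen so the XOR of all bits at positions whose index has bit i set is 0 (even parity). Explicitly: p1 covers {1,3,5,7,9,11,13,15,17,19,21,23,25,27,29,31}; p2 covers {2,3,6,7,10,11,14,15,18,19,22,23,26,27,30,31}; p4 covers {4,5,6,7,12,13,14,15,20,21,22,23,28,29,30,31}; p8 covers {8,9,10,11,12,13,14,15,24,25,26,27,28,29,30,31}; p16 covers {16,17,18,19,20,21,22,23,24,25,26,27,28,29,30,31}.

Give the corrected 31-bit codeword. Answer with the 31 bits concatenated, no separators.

1110001110001111011000010001001

s1 (pos 1,3,5,7,9,11,13,15,17,19,21,23,25,27,29,31): 1⊕1⊕0⊕1⊕1⊕0⊕1⊕1⊕0⊕1⊕0⊕0⊕1⊕0⊕0⊕1 = 1
s2 (pos 2,3,6,7,10,11,14,15,18,19,22,23,26,27,30,31): 1⊕1⊕0⊕1⊕0⊕0⊕1⊕1⊕1⊕1⊕0⊕0⊕0⊕0⊕0⊕1 = 0
s4 (pos 4,5,6,7,12,13,14,15,20,21,22,23,28,29,30,31): 0⊕0⊕0⊕1⊕0⊕1⊕1⊕1⊕0⊕0⊕0⊕0⊕1⊕0⊕0⊕1 = 0
s8 (pos 8,9,10,11,12,13,14,15,24,25,26,27,28,29,30,31): 1⊕1⊕0⊕0⊕0⊕1⊕1⊕1⊕1⊕1⊕0⊕0⊕1⊕0⊕0⊕1 = 1
s16 (pos 16,17,18,19,20,21,22,23,24,25,26,27,28,29,30,31): 1⊕0⊕1⊕1⊕0⊕0⊕0⊕0⊕1⊕1⊕0⊕0⊕1⊕0⊕0⊕1 = 1
Syndrome s16…s1 = 11001 → error at position 25.
Flip position 25: 1110001110001111011000011001001 → 1110001110001111011000010001001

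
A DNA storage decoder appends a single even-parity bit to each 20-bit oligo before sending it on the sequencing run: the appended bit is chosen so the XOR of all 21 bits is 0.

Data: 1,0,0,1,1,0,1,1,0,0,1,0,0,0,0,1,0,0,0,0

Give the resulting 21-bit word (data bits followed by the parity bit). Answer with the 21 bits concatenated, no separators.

100110110010000100001

XOR of the 20 data bits: 1⊕0⊕0⊕1⊕1⊕0⊕1⊕1⊕0⊕0⊕1⊕0⊕0⊕0⊕0⊕1⊕0⊕0⊕0⊕0 = 1
Parity bit = 1 (so all 21 bits XOR to 0).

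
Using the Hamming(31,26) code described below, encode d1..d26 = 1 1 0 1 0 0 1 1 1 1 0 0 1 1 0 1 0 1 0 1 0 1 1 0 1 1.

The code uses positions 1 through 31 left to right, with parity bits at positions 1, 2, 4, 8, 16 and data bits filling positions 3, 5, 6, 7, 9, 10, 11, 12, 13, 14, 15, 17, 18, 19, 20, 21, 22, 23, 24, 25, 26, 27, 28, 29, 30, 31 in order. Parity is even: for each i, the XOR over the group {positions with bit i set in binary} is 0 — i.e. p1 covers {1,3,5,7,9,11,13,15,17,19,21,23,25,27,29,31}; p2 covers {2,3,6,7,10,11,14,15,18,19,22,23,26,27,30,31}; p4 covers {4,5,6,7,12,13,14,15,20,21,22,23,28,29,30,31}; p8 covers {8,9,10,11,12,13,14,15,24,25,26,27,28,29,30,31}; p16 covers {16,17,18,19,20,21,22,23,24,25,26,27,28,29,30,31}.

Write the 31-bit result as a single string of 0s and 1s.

1010101100111101011010101011011

Place data at non-parity positions: p1 p2 1 p4 1 0 1 p8 0 0 1 1 1 1 0 p16 0 1 1 0 1 0 1 0 1 0 1 1 0 1 1
p1 (pos 1,3,5,7,9,11,13,15,17,19,21,23,25,27,29,31): XOR of data positions = 1⊕1⊕1⊕0⊕1⊕1⊕0⊕0⊕1⊕1⊕1⊕1⊕1⊕0⊕1 = 1
p2 (pos 2,3,6,7,10,11,14,15,18,19,22,23,26,27,30,31): XOR of data positions = 1⊕0⊕1⊕0⊕1⊕1⊕0⊕1⊕1⊕0⊕1⊕0⊕1⊕1⊕1 = 0
p4 (pos 4,5,6,7,12,13,14,15,20,21,22,23,28,29,30,31): XOR of data positions = 1⊕0⊕1⊕1⊕1⊕1⊕0⊕0⊕1⊕0⊕1⊕1⊕0⊕1⊕1 = 0
p8 (pos 8,9,10,11,12,13,14,15,24,25,26,27,28,29,30,31): XOR of data positions = 0⊕0⊕1⊕1⊕1⊕1⊕0⊕0⊕1⊕0⊕1⊕1⊕0⊕1⊕1 = 1
p16 (pos 16,17,18,19,20,21,22,23,24,25,26,27,28,29,30,31): XOR of data positions = 0⊕1⊕1⊕0⊕1⊕0⊕1⊕0⊕1⊕0⊕1⊕1⊕0⊕1⊕1 = 1
Codeword: 1010101100111101011010101011011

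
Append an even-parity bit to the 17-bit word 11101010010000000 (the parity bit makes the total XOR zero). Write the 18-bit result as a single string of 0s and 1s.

111010100100000000

XOR of the 17 data bits: 1⊕1⊕1⊕0⊕1⊕0⊕1⊕0⊕0⊕1⊕0⊕0⊕0⊕0⊕0⊕0⊕0 = 0
Parity bit = 0 (so all 18 bits XOR to 0).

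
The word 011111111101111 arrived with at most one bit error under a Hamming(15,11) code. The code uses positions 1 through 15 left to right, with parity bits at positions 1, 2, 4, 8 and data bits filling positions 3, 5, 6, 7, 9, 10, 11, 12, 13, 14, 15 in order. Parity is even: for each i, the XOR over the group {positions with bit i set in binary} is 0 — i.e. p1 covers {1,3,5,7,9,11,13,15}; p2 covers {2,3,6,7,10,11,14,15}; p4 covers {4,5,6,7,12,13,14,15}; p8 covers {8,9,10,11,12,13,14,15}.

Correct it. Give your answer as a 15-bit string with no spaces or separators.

011111111001111

s1 (pos 1,3,5,7,9,11,13,15): 0⊕1⊕1⊕1⊕1⊕0⊕1⊕1 = 0
s2 (pos 2,3,6,7,10,11,14,15): 1⊕1⊕1⊕1⊕1⊕0⊕1⊕1 = 1
s4 (pos 4,5,6,7,12,13,14,15): 1⊕1⊕1⊕1⊕1⊕1⊕1⊕1 = 0
s8 (pos 8,9,10,11,12,13,14,15): 1⊕1⊕1⊕0⊕1⊕1⊕1⊕1 = 1
Syndrome s8…s1 = 1010 → error at position 10.
Flip position 10: 011111111101111 → 011111111001111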